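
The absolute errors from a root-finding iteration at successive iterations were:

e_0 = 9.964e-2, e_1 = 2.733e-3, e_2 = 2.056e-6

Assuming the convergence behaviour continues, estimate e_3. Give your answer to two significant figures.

1.2e-12

First estimate the order: p ≈ ln(e_2/e_1) / ln(e_1/e_0) = ln(2.056e-6/2.733e-3)/ln(2.733e-3/9.964e-2) = ln(0.000752287)/ln(0.0274287) ≈ 2.0000.
Then e_3 ≈ e_2·(e_2/e_1)^p = 2.056e-6·(0.000752287)^2.0000 = 2.056e-6·5.65936e-07 ≈ 1.164e-12.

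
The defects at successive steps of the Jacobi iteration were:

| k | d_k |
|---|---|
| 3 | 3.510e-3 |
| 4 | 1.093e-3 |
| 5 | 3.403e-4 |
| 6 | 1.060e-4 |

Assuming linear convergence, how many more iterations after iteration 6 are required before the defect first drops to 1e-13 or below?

18

Rate ρ ≈ d_6/d_5 = 1.060e-4/3.403e-4 = 0.3115.
After j more steps, d_{6+j} ≈ 1.060e-4·ρ^j; need ρ^j ≤ 1e-13/1.060e-4 = 9.43396e-10.
j ≥ ln(9.43396e-10)/ln(0.3115) = -20.7815/-1.16636 = 17.817.
So 18 more iterations are needed.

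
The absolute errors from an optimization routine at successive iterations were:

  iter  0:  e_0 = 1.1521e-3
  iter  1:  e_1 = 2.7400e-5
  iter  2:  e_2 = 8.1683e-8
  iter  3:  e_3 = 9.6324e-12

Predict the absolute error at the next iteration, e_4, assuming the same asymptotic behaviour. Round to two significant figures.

7.5e-18

First estimate the order: p ≈ ln(e_3/e_2) / ln(e_2/e_1) = ln(9.6324e-12/8.1683e-8)/ln(8.1683e-8/2.7400e-5) = ln(0.000117924)/ln(0.00298113) ≈ 1.5554.
Then e_4 ≈ e_3·(e_3/e_2)^p = 9.6324e-12·(0.000117924)^1.5554 = 9.6324e-12·7.75836e-07 ≈ 7.473e-18.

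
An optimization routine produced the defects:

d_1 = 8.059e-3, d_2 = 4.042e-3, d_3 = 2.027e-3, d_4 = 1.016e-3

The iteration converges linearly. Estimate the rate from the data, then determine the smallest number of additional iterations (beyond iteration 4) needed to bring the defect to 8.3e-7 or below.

11

Rate ρ ≈ d_4/d_3 = 1.016e-3/2.027e-3 = 0.5012.
After j more steps, d_{4+j} ≈ 1.016e-3·ρ^j; need ρ^j ≤ 8.3e-7/1.016e-3 = 0.000816929.
j ≥ ln(0.000816929)/ln(0.5012) = -7.1100/-0.69075 = 10.293.
So 11 more iterations are needed.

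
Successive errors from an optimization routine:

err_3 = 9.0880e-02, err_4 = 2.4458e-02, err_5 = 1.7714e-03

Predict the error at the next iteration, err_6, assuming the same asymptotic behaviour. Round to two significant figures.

9.3e-6

First estimate the order: p ≈ ln(err_5/err_4) / ln(err_4/err_3) = ln(1.7714e-03/2.4458e-02)/ln(2.4458e-02/9.0880e-02) = ln(0.0724262)/ln(0.269124) ≈ 2.0000.
Then err_6 ≈ err_5·(err_5/err_4)^p = 1.7714e-03·(0.0724262)^2.0000 = 1.7714e-03·0.00524555 ≈ 9.292e-06.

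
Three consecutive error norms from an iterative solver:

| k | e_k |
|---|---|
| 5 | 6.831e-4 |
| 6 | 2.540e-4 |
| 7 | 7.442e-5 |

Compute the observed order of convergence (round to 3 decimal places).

1.241

p ≈ ln(e_7/e_6) / ln(e_6/e_5)
  = ln(7.442e-5/2.540e-4) / ln(2.540e-4/6.831e-4)
  = ln(0.292992) / ln(0.371834)
  = -1.227610 / -0.989308 ≈ 1.240877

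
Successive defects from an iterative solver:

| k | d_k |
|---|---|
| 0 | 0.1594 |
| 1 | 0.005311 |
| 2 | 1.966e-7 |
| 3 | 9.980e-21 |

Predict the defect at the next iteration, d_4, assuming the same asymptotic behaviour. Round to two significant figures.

First estimate the order: p ≈ ln(d_3/d_2) / ln(d_2/d_1) = ln(9.980e-21/1.966e-7)/ln(1.966e-7/0.005311) = ln(5.0763e-14)/ln(3.70175e-05) ≈ 2.9999.
Then d_4 ≈ d_3·(d_3/d_2)^p = 9.980e-21·(5.0763e-14)^2.9999 = 9.980e-21·1.31211e-40 ≈ 1.309e-60.

1.3e-60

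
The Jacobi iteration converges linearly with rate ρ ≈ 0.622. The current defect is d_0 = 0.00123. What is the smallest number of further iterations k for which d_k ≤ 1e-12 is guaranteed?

After k steps, d_k ≈ 0.00123·0.622^k.
Need 0.622^k ≤ 1e-12/0.00123 = 8.13008e-10.
k ≥ ln(8.13008e-10)/ln(0.622) = -20.9303/-0.47482 = 44.080.
Smallest integer k = 45.

45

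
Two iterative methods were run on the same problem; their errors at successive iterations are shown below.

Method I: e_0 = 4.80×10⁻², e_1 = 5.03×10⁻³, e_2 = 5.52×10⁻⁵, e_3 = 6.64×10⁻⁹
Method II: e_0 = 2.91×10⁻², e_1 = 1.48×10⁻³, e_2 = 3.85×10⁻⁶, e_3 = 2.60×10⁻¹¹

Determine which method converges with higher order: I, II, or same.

same

Method I: p ≈ ln(6.64×10⁻⁹/5.52×10⁻⁵)/ln(5.52×10⁻⁵/5.03×10⁻³) ≈ 2.00.
Method II: p ≈ ln(2.60×10⁻¹¹/3.85×10⁻⁶)/ln(3.85×10⁻⁶/1.48×10⁻³) ≈ 2.00.
Both orders ≈ 2.0 — effectively the same.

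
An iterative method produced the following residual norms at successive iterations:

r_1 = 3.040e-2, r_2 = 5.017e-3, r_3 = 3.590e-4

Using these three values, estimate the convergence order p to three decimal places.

p ≈ ln(r_3/r_2) / ln(r_2/r_1)
  = ln(3.590e-4/5.017e-3) / ln(5.017e-3/3.040e-2)
  = ln(0.0715567) / ln(0.165033)
  = -2.637265 / -1.801610 ≈ 1.463838

1.464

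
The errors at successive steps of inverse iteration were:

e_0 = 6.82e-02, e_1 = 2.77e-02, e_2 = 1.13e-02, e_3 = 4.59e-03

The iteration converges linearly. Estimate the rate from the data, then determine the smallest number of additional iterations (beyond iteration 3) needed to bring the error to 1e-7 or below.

12

Rate ρ ≈ e_3/e_2 = 4.59e-03/1.13e-02 = 0.4062.
After j more steps, e_{3+j} ≈ 4.59e-03·ρ^j; need ρ^j ≤ 1e-7/4.59e-03 = 2.17865e-05.
j ≥ ln(2.17865e-05)/ln(0.4062) = -10.7342/-0.90091 = 11.915.
So 12 more iterations are needed.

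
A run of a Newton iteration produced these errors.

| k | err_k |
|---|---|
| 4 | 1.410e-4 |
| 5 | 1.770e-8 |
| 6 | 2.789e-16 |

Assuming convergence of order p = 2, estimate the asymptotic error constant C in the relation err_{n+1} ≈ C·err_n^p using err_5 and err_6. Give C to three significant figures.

0.890

C ≈ err_6 / err_5^2
  = 2.789e-16 / (1.770e-8)^2
  = 2.789e-16 / 3.1329e-16 ≈ 0.89023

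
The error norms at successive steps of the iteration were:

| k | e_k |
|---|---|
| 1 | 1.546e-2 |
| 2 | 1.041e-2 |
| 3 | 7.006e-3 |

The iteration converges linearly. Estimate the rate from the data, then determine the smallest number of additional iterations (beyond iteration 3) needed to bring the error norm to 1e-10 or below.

Rate ρ ≈ e_3/e_2 = 7.006e-3/1.041e-2 = 0.6730.
After j more steps, e_{3+j} ≈ 7.006e-3·ρ^j; need ρ^j ≤ 1e-10/7.006e-3 = 1.42735e-08.
j ≥ ln(1.42735e-08)/ln(0.6730) = -18.0649/-0.39601 = 45.617.
So 46 more iterations are needed.

46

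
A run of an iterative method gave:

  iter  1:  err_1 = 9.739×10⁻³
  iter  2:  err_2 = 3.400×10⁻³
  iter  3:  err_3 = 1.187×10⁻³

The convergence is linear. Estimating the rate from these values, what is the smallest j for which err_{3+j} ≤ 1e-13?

Rate ρ ≈ err_3/err_2 = 1.187×10⁻³/3.400×10⁻³ = 0.3491.
After j more steps, err_{3+j} ≈ 1.187×10⁻³·ρ^j; need ρ^j ≤ 1e-13/1.187×10⁻³ = 8.4246e-11.
j ≥ ln(8.4246e-11)/ln(0.3491) = -23.1973/-1.05240 = 22.042.
So 23 more iterations are needed.

23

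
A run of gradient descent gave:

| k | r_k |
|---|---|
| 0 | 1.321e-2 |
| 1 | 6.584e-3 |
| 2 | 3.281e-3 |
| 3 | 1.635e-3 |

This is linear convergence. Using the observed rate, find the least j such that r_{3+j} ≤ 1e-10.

24

Rate ρ ≈ r_3/r_2 = 1.635e-3/3.281e-3 = 0.4983.
After j more steps, r_{3+j} ≈ 1.635e-3·ρ^j; need ρ^j ≤ 1e-10/1.635e-3 = 6.11621e-08.
j ≥ ln(6.11621e-08)/ln(0.4983) = -16.6097/-0.69655 = 23.846.
So 24 more iterations are needed.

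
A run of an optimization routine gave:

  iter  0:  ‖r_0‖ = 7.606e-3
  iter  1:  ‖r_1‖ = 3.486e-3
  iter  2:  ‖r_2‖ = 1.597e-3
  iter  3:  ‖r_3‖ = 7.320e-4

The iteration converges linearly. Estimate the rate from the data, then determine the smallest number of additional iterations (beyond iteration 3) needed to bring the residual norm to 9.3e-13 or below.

Rate ρ ≈ ‖r_3‖/‖r_2‖ = 7.320e-4/1.597e-3 = 0.4584.
After j more steps, ‖r_{3+j}‖ ≈ 7.320e-4·ρ^j; need ρ^j ≤ 9.3e-13/7.320e-4 = 1.27049e-09.
j ≥ ln(1.27049e-09)/ln(0.4584) = -20.4839/-0.78001 = 26.261.
So 27 more iterations are needed.

27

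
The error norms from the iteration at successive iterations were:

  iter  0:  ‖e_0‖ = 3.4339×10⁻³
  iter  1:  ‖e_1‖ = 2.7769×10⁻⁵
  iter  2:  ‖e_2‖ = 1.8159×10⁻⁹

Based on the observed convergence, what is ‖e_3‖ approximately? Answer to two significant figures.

7.8e-18

First estimate the order: p ≈ ln(‖e_2‖/‖e_1‖) / ln(‖e_1‖/‖e_0‖) = ln(1.8159×10⁻⁹/2.7769×10⁻⁵)/ln(2.7769×10⁻⁵/3.4339×10⁻³) = ln(6.53931e-05)/ln(0.00808672) ≈ 2.0000.
Then ‖e_3‖ ≈ ‖e_2‖·(‖e_2‖/‖e_1‖)^p = 1.8159×10⁻⁹·(6.53931e-05)^2.0000 = 1.8159×10⁻⁹·4.27626e-09 ≈ 7.765e-18.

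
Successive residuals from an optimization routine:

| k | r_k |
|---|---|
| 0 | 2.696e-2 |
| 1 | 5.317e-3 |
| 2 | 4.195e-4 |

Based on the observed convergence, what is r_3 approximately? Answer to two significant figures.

First estimate the order: p ≈ ln(r_2/r_1) / ln(r_1/r_0) = ln(4.195e-4/5.317e-3)/ln(5.317e-3/2.696e-2) = ln(0.0788979)/ln(0.197218) ≈ 1.5643.
Then r_3 ≈ r_2·(r_2/r_1)^p = 4.195e-4·(0.0788979)^1.5643 = 4.195e-4·0.0188226 ≈ 7.896e-06.

7.9e-6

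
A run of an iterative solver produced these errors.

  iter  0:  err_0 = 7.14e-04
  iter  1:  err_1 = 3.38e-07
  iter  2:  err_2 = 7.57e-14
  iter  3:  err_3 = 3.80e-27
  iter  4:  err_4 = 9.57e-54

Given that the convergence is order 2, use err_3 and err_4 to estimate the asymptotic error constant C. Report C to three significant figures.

0.663

C ≈ err_4 / err_3^2
  = 9.57e-54 / (3.80e-27)^2
  = 9.57e-54 / 1.444e-53 ≈ 0.66274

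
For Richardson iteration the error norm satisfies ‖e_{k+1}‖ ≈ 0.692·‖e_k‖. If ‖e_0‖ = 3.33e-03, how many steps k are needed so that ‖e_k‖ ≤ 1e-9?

After k steps, ‖e_k‖ ≈ 3.33e-03·0.692^k.
Need 0.692^k ≤ 1e-9/3.33e-03 = 3.003e-07.
k ≥ ln(3.003e-07)/ln(0.692) = -15.0185/-0.36817 = 40.792.
Smallest integer k = 41.

41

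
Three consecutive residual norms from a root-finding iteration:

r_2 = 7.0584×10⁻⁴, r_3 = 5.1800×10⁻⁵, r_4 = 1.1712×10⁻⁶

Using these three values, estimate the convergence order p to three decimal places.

p ≈ ln(r_4/r_3) / ln(r_3/r_2)
  = ln(1.1712×10⁻⁶/5.1800×10⁻⁵) / ln(5.1800×10⁻⁵/7.0584×10⁻⁴)
  = ln(0.02261) / ln(0.0733877)
  = -3.789363 / -2.611999 ≈ 1.450752

1.451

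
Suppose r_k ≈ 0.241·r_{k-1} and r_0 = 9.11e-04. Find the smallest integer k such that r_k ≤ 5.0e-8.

After k steps, r_k ≈ 9.11e-04·0.241^k.
Need 0.241^k ≤ 5.0e-8/9.11e-04 = 5.48847e-05.
k ≥ ln(5.48847e-05)/ln(0.241) = -9.8103/-1.42296 = 6.894.
Smallest integer k = 7.

7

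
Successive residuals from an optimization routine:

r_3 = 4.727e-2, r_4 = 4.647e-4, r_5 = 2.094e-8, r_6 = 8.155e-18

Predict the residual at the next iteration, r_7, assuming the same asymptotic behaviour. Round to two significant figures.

3.5e-38

First estimate the order: p ≈ ln(r_6/r_5) / ln(r_5/r_4) = ln(8.155e-18/2.094e-8)/ln(2.094e-8/4.647e-4) = ln(3.89446e-10)/ln(4.50613e-05) ≈ 2.1650.
Then r_7 ≈ r_6·(r_6/r_5)^p = 8.155e-18·(3.89446e-10)^2.1650 = 8.155e-18·4.24931e-21 ≈ 3.465e-38.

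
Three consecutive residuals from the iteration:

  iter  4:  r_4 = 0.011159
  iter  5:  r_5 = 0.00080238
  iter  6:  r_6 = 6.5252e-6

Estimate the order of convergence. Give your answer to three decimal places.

1.828

p ≈ ln(r_6/r_5) / ln(r_5/r_4)
  = ln(6.5252e-6/0.00080238) / ln(0.00080238/0.011159)
  = ln(0.00813231) / ln(0.0719043)
  = -4.811910 / -2.632419 ≈ 1.827942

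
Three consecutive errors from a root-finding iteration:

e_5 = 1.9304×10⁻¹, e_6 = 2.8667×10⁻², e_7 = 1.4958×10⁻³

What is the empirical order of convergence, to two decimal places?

1.55

p ≈ ln(e_7/e_6) / ln(e_6/e_5)
  = ln(1.4958×10⁻³/2.8667×10⁻²) / ln(2.8667×10⁻²/1.9304×10⁻¹)
  = ln(0.0521785) / ln(0.148503)
  = -2.95308 / -1.90715 ≈ 1.54843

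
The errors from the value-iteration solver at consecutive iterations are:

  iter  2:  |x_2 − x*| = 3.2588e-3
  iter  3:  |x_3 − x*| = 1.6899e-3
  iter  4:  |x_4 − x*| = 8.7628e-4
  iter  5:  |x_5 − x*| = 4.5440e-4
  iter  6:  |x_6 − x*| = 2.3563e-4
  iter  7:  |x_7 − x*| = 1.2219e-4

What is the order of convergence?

Consecutive ratios: |x_7 − x*|/|x_6 − x*| = 1.2219e-4/2.3563e-4 = 0.518567, |x_6 − x*|/|x_5 − x*| = 2.3563e-4/4.5440e-4 = 0.518552.
p ≈ ln(0.518567)/ln(0.518552) = -0.6567/-0.6567 ≈ 1.00.
So the convergence is linear (order 1).

1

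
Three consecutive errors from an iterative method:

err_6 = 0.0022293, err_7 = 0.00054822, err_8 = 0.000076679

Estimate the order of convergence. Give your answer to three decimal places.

p ≈ ln(err_8/err_7) / ln(err_7/err_6)
  = ln(0.000076679/0.00054822) / ln(0.00054822/0.0022293)
  = ln(0.139869) / ln(0.245916)
  = -1.967049 / -1.402765 ≈ 1.402266

1.402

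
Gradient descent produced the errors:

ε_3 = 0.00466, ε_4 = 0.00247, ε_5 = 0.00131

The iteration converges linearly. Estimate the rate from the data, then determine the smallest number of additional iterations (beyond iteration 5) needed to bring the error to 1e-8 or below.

19

Rate ρ ≈ ε_5/ε_4 = 0.00131/0.00247 = 0.5304.
After j more steps, ε_{5+j} ≈ 0.00131·ρ^j; need ρ^j ≤ 1e-8/0.00131 = 7.63359e-06.
j ≥ ln(7.63359e-06)/ln(0.5304) = -11.7830/-0.63412 = 18.582.
So 19 more iterations are needed.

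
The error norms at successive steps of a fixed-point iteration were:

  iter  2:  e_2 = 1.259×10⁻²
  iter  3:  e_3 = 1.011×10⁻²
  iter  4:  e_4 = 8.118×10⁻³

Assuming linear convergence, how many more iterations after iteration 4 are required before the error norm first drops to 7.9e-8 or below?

53

Rate ρ ≈ e_4/e_3 = 8.118×10⁻³/1.011×10⁻² = 0.8030.
After j more steps, e_{4+j} ≈ 8.118×10⁻³·ρ^j; need ρ^j ≤ 7.9e-8/8.118×10⁻³ = 9.73146e-06.
j ≥ ln(9.73146e-06)/ln(0.8030) = -11.5401/-0.21940 = 52.598.
So 53 more iterations are needed.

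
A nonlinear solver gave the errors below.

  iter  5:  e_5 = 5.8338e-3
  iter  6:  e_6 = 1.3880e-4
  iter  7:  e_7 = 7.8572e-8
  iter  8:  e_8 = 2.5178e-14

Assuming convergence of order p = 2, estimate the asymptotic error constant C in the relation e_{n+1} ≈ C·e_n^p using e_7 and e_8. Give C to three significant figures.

C ≈ e_8 / e_7^2
  = 2.5178e-14 / (7.8572e-8)^2
  = 2.5178e-14 / 6.17356e-15 ≈ 4.0784

4.08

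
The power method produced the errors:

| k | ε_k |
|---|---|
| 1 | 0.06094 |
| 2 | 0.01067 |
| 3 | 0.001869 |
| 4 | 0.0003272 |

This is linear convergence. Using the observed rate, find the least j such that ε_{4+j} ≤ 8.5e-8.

5

Rate ρ ≈ ε_4/ε_3 = 0.0003272/0.001869 = 0.1751.
After j more steps, ε_{4+j} ≈ 0.0003272·ρ^j; need ρ^j ≤ 8.5e-8/0.0003272 = 0.00025978.
j ≥ ln(0.00025978)/ln(0.1751) = -8.2557/-1.74240 = 4.738.
So 5 more iterations are needed.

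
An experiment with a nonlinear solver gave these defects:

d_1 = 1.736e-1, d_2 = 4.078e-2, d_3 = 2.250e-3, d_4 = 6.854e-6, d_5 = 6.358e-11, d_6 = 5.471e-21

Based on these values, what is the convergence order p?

2

Consecutive ratios: d_6/d_5 = 5.471e-21/6.358e-11 = 8.60491e-11, d_5/d_4 = 6.358e-11/6.854e-6 = 9.27633e-06.
p ≈ ln(8.60491e-11)/ln(9.27633e-06) = -23.1761/-11.5880 ≈ 2.00.
So the convergence is quadratic (order 2).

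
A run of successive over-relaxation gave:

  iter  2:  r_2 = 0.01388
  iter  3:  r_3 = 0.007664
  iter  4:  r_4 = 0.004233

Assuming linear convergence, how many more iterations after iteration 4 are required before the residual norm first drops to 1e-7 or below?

18

Rate ρ ≈ r_4/r_3 = 0.004233/0.007664 = 0.5523.
After j more steps, r_{4+j} ≈ 0.004233·ρ^j; need ρ^j ≤ 1e-7/0.004233 = 2.36239e-05.
j ≥ ln(2.36239e-05)/ln(0.5523) = -10.6533/-0.59366 = 17.945.
So 18 more iterations are needed.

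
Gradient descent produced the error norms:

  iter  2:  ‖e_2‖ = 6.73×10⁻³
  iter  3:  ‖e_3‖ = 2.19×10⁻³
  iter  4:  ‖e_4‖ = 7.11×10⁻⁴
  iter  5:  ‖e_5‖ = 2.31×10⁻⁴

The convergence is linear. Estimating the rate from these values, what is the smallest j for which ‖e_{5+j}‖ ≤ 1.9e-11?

Rate ρ ≈ ‖e_5‖/‖e_4‖ = 2.31×10⁻⁴/7.11×10⁻⁴ = 0.3249.
After j more steps, ‖e_{5+j}‖ ≈ 2.31×10⁻⁴·ρ^j; need ρ^j ≤ 1.9e-11/2.31×10⁻⁴ = 8.22511e-08.
j ≥ ln(8.22511e-08)/ln(0.3249) = -16.3135/-1.12424 = 14.511.
So 15 more iterations are needed.

15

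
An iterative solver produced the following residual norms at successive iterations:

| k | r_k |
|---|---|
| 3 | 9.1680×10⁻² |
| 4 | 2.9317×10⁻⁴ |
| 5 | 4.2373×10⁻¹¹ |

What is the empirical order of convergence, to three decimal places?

p ≈ ln(r_5/r_4) / ln(r_4/r_3)
  = ln(4.2373×10⁻¹¹/2.9317×10⁻⁴) / ln(2.9317×10⁻⁴/9.1680×10⁻²)
  = ln(1.44534e-07) / ln(0.00319775)
  = -15.749751 / -5.745308 ≈ 2.741324

2.741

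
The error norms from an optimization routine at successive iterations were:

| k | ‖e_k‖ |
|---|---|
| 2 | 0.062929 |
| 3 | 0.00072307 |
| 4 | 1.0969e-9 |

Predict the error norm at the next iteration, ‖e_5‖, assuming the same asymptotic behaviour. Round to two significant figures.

3.8e-27

First estimate the order: p ≈ ln(‖e_4‖/‖e_3‖) / ln(‖e_3‖/‖e_2‖) = ln(1.0969e-9/0.00072307)/ln(0.00072307/0.062929) = ln(1.517e-06)/ln(0.0114903) ≈ 3.0000.
Then ‖e_5‖ ≈ ‖e_4‖·(‖e_4‖/‖e_3‖)^p = 1.0969e-9·(1.517e-06)^3.0000 = 1.0969e-9·3.49106e-18 ≈ 3.829e-27.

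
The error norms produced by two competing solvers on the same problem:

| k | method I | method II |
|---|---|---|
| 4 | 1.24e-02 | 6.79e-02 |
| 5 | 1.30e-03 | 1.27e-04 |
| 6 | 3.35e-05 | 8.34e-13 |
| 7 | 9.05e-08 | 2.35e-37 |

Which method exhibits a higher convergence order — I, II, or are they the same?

Method I: p ≈ ln(9.05e-08/3.35e-05)/ln(3.35e-05/1.30e-03) ≈ 1.62.
Method II: p ≈ ln(2.35e-37/8.34e-13)/ln(8.34e-13/1.27e-04) ≈ 3.00.
Method II has the higher order (≈3.0 vs ≈1.6).

II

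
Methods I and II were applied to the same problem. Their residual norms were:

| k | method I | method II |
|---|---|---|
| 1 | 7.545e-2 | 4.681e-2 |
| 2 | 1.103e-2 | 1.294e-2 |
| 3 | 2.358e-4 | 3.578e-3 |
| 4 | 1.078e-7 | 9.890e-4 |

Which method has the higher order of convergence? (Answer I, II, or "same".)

I

Method I: p ≈ ln(1.078e-7/2.358e-4)/ln(2.358e-4/1.103e-2) ≈ 2.00.
Method II: p ≈ ln(9.890e-4/3.578e-3)/ln(3.578e-3/1.294e-2) ≈ 1.00.
Method I has the higher order (≈2.0 vs ≈1.0).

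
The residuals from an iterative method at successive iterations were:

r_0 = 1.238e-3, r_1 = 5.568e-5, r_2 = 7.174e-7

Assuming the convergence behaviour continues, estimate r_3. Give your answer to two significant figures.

First estimate the order: p ≈ ln(r_2/r_1) / ln(r_1/r_0) = ln(7.174e-7/5.568e-5)/ln(5.568e-5/1.238e-3) = ln(0.0128843)/ln(0.0449758) ≈ 1.4031.
Then r_3 ≈ r_2·(r_2/r_1)^p = 7.174e-7·(0.0128843)^1.4031 = 7.174e-7·0.0022296 ≈ 1.6e-09.

1.6e-9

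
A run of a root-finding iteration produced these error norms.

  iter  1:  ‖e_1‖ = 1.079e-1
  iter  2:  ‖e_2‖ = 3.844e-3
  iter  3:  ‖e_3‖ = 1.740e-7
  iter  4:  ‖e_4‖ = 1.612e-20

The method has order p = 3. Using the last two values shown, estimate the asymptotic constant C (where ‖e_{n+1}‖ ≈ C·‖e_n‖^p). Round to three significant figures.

C ≈ ‖e_4‖ / ‖e_3‖^3
  = 1.612e-20 / (1.740e-7)^3
  = 1.612e-20 / 5.26802e-21 ≈ 3.06

3.06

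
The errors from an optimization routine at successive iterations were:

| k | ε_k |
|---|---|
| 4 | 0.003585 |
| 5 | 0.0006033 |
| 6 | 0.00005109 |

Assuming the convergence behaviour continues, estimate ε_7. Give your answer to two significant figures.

1.7e-6

First estimate the order: p ≈ ln(ε_6/ε_5) / ln(ε_5/ε_4) = ln(0.00005109/0.0006033)/ln(0.0006033/0.003585) = ln(0.0846842)/ln(0.168285) ≈ 1.3853.
Then ε_7 ≈ ε_6·(ε_6/ε_5)^p = 0.00005109·(0.0846842)^1.3853 = 0.00005109·0.0327103 ≈ 1.671e-06.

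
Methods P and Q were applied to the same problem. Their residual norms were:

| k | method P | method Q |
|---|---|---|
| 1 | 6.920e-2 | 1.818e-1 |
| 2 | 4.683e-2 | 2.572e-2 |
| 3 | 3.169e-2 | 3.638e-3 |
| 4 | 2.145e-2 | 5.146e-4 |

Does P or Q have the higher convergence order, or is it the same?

same

Method P: p ≈ ln(2.145e-2/3.169e-2)/ln(3.169e-2/4.683e-2) ≈ 1.00.
Method Q: p ≈ ln(5.146e-4/3.638e-3)/ln(3.638e-3/2.572e-2) ≈ 1.00.
Both orders ≈ 1.0 — effectively the same.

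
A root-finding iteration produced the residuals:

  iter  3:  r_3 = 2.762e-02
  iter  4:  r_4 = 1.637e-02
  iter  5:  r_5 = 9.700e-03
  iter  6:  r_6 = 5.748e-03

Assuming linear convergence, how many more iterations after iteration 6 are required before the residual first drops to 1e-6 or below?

Rate ρ ≈ r_6/r_5 = 5.748e-03/9.700e-03 = 0.5926.
After j more steps, r_{6+j} ≈ 5.748e-03·ρ^j; need ρ^j ≤ 1e-6/5.748e-03 = 0.000173974.
j ≥ ln(0.000173974)/ln(0.5926) = -8.6566/-0.52324 = 16.544.
So 17 more iterations are needed.

17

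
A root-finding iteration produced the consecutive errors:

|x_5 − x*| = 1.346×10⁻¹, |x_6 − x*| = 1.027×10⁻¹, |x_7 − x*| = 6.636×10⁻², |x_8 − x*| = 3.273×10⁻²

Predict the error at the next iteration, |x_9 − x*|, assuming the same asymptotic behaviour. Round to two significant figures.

First estimate the order: p ≈ ln(|x_8 − x*|/|x_7 − x*|) / ln(|x_7 − x*|/|x_6 − x*|) = ln(3.273×10⁻²/6.636×10⁻²)/ln(6.636×10⁻²/1.027×10⁻¹) = ln(0.493219)/ln(0.646154) ≈ 1.6184.
Then |x_9 − x*| ≈ |x_8 − x*|·(|x_8 − x*|/|x_7 − x*|)^p = 3.273×10⁻²·(0.493219)^1.6184 = 3.273×10⁻²·0.318578 ≈ 0.01043.

1.0e-2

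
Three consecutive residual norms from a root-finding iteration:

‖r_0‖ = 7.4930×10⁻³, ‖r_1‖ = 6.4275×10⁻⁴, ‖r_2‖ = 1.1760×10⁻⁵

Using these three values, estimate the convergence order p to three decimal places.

1.629

p ≈ ln(‖r_2‖/‖r_1‖) / ln(‖r_1‖/‖r_0‖)
  = ln(1.1760×10⁻⁵/6.4275×10⁻⁴) / ln(6.4275×10⁻⁴/7.4930×10⁻³)
  = ln(0.0182964) / ln(0.0857801)
  = -4.001051 / -2.455968 ≈ 1.629114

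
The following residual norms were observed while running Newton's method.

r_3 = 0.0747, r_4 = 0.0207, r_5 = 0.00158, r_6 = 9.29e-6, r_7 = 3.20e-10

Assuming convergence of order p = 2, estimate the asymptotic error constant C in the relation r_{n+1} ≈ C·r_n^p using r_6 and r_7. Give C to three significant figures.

3.71

C ≈ r_7 / r_6^2
  = 3.20e-10 / (9.29e-6)^2
  = 3.20e-10 / 8.63041e-11 ≈ 3.7078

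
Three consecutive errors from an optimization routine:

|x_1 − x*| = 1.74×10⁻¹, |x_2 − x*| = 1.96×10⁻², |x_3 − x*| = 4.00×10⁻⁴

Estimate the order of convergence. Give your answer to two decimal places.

1.78

p ≈ ln(|x_3 − x*|/|x_2 − x*|) / ln(|x_2 − x*|/|x_1 − x*|)
  = ln(4.00×10⁻⁴/1.96×10⁻²) / ln(1.96×10⁻²/1.74×10⁻¹)
  = ln(0.0204082) / ln(0.112644)
  = -3.89182 / -2.18352 ≈ 1.78236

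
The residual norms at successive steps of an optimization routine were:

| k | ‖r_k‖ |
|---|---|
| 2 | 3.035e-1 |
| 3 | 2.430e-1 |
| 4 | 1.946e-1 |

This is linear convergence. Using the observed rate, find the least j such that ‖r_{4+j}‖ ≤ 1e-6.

55

Rate ρ ≈ ‖r_4‖/‖r_3‖ = 1.946e-1/2.430e-1 = 0.8008.
After j more steps, ‖r_{4+j}‖ ≈ 1.946e-1·ρ^j; need ρ^j ≤ 1e-6/1.946e-1 = 5.13875e-06.
j ≥ ln(5.13875e-06)/ln(0.8008) = -12.1787/-0.22214 = 54.824.
So 55 more iterations are needed.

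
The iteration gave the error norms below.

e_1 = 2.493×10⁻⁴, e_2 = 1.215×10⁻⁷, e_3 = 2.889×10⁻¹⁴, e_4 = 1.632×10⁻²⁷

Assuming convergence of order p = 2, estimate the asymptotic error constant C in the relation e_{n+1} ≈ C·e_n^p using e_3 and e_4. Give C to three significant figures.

C ≈ e_4 / e_3^2
  = 1.632×10⁻²⁷ / (2.889×10⁻¹⁴)^2
  = 1.632×10⁻²⁷ / 8.34632e-28 ≈ 1.9554

1.96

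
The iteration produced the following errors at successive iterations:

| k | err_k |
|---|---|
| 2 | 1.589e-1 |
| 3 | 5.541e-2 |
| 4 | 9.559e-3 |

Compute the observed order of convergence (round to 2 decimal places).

1.67

p ≈ ln(err_4/err_3) / ln(err_3/err_2)
  = ln(9.559e-3/5.541e-2) / ln(5.541e-2/1.589e-1)
  = ln(0.172514) / ln(0.34871)
  = -1.75728 / -1.05351 ≈ 1.66802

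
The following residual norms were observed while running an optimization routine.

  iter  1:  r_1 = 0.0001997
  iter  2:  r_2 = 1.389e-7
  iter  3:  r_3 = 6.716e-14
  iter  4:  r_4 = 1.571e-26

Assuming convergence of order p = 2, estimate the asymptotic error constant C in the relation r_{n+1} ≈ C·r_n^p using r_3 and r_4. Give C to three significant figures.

3.48

C ≈ r_4 / r_3^2
  = 1.571e-26 / (6.716e-14)^2
  = 1.571e-26 / 4.51047e-27 ≈ 3.483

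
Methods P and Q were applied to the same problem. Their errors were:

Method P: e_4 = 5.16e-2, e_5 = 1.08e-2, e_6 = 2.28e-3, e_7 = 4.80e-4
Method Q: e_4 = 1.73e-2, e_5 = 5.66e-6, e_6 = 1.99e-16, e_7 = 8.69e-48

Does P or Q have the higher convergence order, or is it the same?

Q

Method P: p ≈ ln(4.80e-4/2.28e-3)/ln(2.28e-3/1.08e-2) ≈ 1.00.
Method Q: p ≈ ln(8.69e-48/1.99e-16)/ln(1.99e-16/5.66e-6) ≈ 3.00.
Method Q has the higher order (≈3.0 vs ≈1.0).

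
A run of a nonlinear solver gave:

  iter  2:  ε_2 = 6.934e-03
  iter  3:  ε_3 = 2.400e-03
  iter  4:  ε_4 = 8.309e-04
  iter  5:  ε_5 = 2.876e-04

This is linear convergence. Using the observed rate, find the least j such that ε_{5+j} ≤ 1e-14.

Rate ρ ≈ ε_5/ε_4 = 2.876e-04/8.309e-04 = 0.3461.
After j more steps, ε_{5+j} ≈ 2.876e-04·ρ^j; need ρ^j ≤ 1e-14/2.876e-04 = 3.47705e-11.
j ≥ ln(3.47705e-11)/ln(0.3461) = -24.0823/-1.06103 = 22.697.
So 23 more iterations are needed.

23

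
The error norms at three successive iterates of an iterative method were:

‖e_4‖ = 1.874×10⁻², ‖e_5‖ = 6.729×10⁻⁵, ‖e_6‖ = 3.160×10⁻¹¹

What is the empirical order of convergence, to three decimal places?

p ≈ ln(‖e_6‖/‖e_5‖) / ln(‖e_5‖/‖e_4‖)
  = ln(3.160×10⁻¹¹/6.729×10⁻⁵) / ln(6.729×10⁻⁵/1.874×10⁻²)
  = ln(4.69609e-07) / ln(0.00359072)
  = -14.571365 / -5.629403 ≈ 2.588439

2.588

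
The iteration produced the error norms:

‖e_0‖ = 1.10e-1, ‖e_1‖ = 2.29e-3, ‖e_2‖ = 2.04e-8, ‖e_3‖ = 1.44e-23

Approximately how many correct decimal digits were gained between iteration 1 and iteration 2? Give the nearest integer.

Digits gained ≈ log₁₀(‖e_1‖/‖e_2‖) = log₁₀(2.29e-3/2.04e-8) = log₁₀(112255) ≈ 5.050.

5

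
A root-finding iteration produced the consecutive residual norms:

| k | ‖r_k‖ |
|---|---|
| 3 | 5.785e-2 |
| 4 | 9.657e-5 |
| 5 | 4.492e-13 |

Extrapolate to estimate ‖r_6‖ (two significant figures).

First estimate the order: p ≈ ln(‖r_5‖/‖r_4‖) / ln(‖r_4‖/‖r_3‖) = ln(4.492e-13/9.657e-5)/ln(9.657e-5/5.785e-2) = ln(4.65155e-09)/ln(0.00166932) ≈ 3.0000.
Then ‖r_6‖ ≈ ‖r_5‖·(‖r_5‖/‖r_4‖)^p = 4.492e-13·(4.65155e-09)^3.0000 = 4.492e-13·1.00645e-25 ≈ 4.521e-38.

4.5e-38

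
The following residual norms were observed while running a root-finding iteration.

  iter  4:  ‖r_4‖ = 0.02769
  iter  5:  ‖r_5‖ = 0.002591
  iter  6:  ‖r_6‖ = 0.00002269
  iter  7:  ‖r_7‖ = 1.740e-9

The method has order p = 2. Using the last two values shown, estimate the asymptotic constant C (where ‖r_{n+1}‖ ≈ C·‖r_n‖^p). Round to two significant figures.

C ≈ ‖r_7‖ / ‖r_6‖^2
  = 1.740e-9 / (0.00002269)^2
  = 1.740e-9 / 5.14836e-10 ≈ 3.3797

3.4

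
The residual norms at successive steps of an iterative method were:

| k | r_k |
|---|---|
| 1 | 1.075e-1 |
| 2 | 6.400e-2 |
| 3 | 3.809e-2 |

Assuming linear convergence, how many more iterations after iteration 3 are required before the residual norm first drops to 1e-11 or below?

Rate ρ ≈ r_3/r_2 = 3.809e-2/6.400e-2 = 0.5952.
After j more steps, r_{3+j} ≈ 3.809e-2·ρ^j; need ρ^j ≤ 1e-11/3.809e-2 = 2.62536e-10.
j ≥ ln(2.62536e-10)/ln(0.5952) = -22.0606/-0.51886 = 42.517.
So 43 more iterations are needed.

43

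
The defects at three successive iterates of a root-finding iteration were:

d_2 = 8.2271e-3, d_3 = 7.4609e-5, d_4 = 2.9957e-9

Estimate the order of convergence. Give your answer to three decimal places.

p ≈ ln(d_4/d_3) / ln(d_3/d_2)
  = ln(2.9957e-9/7.4609e-5) / ln(7.4609e-5/8.2271e-3)
  = ln(4.0152e-05) / ln(0.00906869)
  = -10.122838 / -4.702927 ≈ 2.152455

2.152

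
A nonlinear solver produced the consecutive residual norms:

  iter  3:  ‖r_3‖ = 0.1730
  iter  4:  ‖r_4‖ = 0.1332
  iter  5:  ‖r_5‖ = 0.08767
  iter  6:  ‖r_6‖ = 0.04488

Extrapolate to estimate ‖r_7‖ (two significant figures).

First estimate the order: p ≈ ln(‖r_6‖/‖r_5‖) / ln(‖r_5‖/‖r_4‖) = ln(0.04488/0.08767)/ln(0.08767/0.1332) = ln(0.51192)/ln(0.658183) ≈ 1.6008.
Then ‖r_7‖ ≈ ‖r_6‖·(‖r_6‖/‖r_5‖)^p = 0.04488·(0.51192)^1.6008 = 0.04488·0.342366 ≈ 0.01537.

1.5e-2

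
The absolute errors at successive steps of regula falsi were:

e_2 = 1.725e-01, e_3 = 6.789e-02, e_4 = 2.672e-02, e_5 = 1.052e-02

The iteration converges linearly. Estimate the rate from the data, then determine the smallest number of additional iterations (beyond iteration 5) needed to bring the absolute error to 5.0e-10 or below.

Rate ρ ≈ e_5/e_4 = 1.052e-02/2.672e-02 = 0.3937.
After j more steps, e_{5+j} ≈ 1.052e-02·ρ^j; need ρ^j ≤ 5.0e-10/1.052e-02 = 4.75285e-08.
j ≥ ln(4.75285e-08)/ln(0.3937) = -16.8619/-0.93217 = 18.089.
So 19 more iterations are needed.

19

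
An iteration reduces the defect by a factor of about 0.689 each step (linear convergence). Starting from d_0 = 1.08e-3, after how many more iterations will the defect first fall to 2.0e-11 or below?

After k steps, d_k ≈ 1.08e-3·0.689^k.
Need 0.689^k ≤ 2.0e-11/1.08e-3 = 1.85185e-08.
k ≥ ln(1.85185e-08)/ln(0.689) = -17.8045/-0.37251 = 47.796.
Smallest integer k = 48.

48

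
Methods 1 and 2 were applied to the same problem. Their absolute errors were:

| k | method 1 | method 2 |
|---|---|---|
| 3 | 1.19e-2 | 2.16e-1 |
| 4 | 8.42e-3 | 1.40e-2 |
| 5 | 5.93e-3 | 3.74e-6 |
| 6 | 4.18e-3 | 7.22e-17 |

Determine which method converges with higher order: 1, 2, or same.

Method 1: p ≈ ln(4.18e-3/5.93e-3)/ln(5.93e-3/8.42e-3) ≈ 1.00.
Method 2: p ≈ ln(7.22e-17/3.74e-6)/ln(3.74e-6/1.40e-2) ≈ 3.00.
Method 2 has the higher order (≈3.0 vs ≈1.0).

2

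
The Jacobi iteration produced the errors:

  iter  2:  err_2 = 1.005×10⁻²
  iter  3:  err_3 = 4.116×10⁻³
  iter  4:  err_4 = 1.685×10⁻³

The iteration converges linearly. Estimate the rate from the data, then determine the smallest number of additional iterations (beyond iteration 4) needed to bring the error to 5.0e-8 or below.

Rate ρ ≈ err_4/err_3 = 1.685×10⁻³/4.116×10⁻³ = 0.4094.
After j more steps, err_{4+j} ≈ 1.685×10⁻³·ρ^j; need ρ^j ≤ 5.0e-8/1.685×10⁻³ = 2.96736e-05.
j ≥ ln(2.96736e-05)/ln(0.4094) = -10.4253/-0.89306 = 11.674.
So 12 more iterations are needed.

12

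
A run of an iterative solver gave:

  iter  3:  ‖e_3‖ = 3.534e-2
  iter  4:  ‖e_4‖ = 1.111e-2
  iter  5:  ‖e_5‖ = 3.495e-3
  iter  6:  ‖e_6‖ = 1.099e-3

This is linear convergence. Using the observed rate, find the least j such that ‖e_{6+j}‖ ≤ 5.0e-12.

17

Rate ρ ≈ ‖e_6‖/‖e_5‖ = 1.099e-3/3.495e-3 = 0.3144.
After j more steps, ‖e_{6+j}‖ ≈ 1.099e-3·ρ^j; need ρ^j ≤ 5.0e-12/1.099e-3 = 4.54959e-09.
j ≥ ln(4.54959e-09)/ln(0.3144) = -19.2082/-1.15709 = 16.600.
So 17 more iterations are needed.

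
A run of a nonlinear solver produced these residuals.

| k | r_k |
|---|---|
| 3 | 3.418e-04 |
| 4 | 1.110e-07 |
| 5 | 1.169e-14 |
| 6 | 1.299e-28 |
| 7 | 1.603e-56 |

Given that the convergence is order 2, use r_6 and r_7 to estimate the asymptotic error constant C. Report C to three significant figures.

0.950

C ≈ r_7 / r_6^2
  = 1.603e-56 / (1.299e-28)^2
  = 1.603e-56 / 1.6874e-56 ≈ 0.94998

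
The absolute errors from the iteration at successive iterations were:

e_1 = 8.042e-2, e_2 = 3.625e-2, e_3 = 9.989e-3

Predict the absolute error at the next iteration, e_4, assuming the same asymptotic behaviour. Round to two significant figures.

First estimate the order: p ≈ ln(e_3/e_2) / ln(e_2/e_1) = ln(9.989e-3/3.625e-2)/ln(3.625e-2/8.042e-2) = ln(0.275559)/ln(0.450759) ≈ 1.6176.
Then e_4 ≈ e_3·(e_3/e_2)^p = 9.989e-3·(0.275559)^1.6176 = 9.989e-3·0.124306 ≈ 0.001242.

1.2e-3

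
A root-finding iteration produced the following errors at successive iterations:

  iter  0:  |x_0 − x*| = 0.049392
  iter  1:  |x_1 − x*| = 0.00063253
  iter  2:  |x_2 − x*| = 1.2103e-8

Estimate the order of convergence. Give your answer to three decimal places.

p ≈ ln(|x_2 − x*|/|x_1 − x*|) / ln(|x_1 − x*|/|x_0 − x*|)
  = ln(1.2103e-8/0.00063253) / ln(0.00063253/0.049392)
  = ln(1.91343e-05) / ln(0.0128063)
  = -10.864028 / -4.357818 ≈ 2.492997

2.493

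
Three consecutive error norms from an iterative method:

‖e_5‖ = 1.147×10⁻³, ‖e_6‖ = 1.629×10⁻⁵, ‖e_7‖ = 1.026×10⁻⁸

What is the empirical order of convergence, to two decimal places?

1.73

p ≈ ln(‖e_7‖/‖e_6‖) / ln(‖e_6‖/‖e_5‖)
  = ln(1.026×10⁻⁸/1.629×10⁻⁵) / ln(1.629×10⁻⁵/1.147×10⁻³)
  = ln(0.000629834) / ln(0.0142023)
  = -7.37005 / -4.25435 ≈ 1.73236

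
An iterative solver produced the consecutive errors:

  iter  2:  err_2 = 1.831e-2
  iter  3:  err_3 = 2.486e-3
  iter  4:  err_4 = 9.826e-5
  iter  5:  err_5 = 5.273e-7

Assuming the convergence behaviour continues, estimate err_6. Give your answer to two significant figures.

1.1e-10

First estimate the order: p ≈ ln(err_5/err_4) / ln(err_4/err_3) = ln(5.273e-7/9.826e-5)/ln(9.826e-5/2.486e-3) = ln(0.00536637)/ln(0.0395253) ≈ 1.6180.
Then err_6 ≈ err_5·(err_5/err_4)^p = 5.273e-7·(0.00536637)^1.6180 = 5.273e-7·0.00021214 ≈ 1.119e-10.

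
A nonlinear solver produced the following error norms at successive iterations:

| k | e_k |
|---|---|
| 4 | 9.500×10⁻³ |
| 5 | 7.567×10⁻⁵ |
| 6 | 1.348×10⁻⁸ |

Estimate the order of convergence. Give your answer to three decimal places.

p ≈ ln(e_6/e_5) / ln(e_5/e_4)
  = ln(1.348×10⁻⁸/7.567×10⁻⁵) / ln(7.567×10⁻⁵/9.500×10⁻³)
  = ln(0.000178142) / ln(0.00796526)
  = -8.632930 / -4.832666 ≈ 1.786370

1.786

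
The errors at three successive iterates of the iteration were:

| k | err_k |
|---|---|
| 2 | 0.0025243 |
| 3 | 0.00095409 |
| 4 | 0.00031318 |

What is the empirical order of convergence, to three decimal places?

p ≈ ln(err_4/err_3) / ln(err_3/err_2)
  = ln(0.00031318/0.00095409) / ln(0.00095409/0.0025243)
  = ln(0.32825) / ln(0.377962)
  = -1.113980 / -0.972962 ≈ 1.144937

1.145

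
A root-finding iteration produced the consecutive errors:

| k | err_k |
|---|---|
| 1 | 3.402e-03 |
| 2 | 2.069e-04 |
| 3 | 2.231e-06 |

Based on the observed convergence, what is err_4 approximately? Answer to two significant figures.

First estimate the order: p ≈ ln(err_3/err_2) / ln(err_2/err_1) = ln(2.231e-06/2.069e-04)/ln(2.069e-04/3.402e-03) = ln(0.010783)/ln(0.0608172) ≈ 1.6178.
Then err_4 ≈ err_3·(err_3/err_2)^p = 2.231e-06·(0.010783)^1.6178 = 2.231e-06·0.000656699 ≈ 1.465e-09.

1.5e-9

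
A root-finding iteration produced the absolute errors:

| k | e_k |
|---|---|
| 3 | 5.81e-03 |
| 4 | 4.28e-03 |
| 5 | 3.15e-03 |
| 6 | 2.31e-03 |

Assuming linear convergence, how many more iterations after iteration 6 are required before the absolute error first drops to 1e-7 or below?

33

Rate ρ ≈ e_6/e_5 = 2.31e-03/3.15e-03 = 0.7333.
After j more steps, e_{6+j} ≈ 2.31e-03·ρ^j; need ρ^j ≤ 1e-7/2.31e-03 = 4.329e-05.
j ≥ ln(4.329e-05)/ln(0.7333) = -10.0476/-0.31020 = 32.391.
So 33 more iterations are needed.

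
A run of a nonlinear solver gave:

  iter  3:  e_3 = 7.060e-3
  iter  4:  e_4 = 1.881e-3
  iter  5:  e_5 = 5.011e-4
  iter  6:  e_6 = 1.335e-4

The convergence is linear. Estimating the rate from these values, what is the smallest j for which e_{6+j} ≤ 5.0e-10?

10

Rate ρ ≈ e_6/e_5 = 1.335e-4/5.011e-4 = 0.2664.
After j more steps, e_{6+j} ≈ 1.335e-4·ρ^j; need ρ^j ≤ 5.0e-10/1.335e-4 = 3.74532e-06.
j ≥ ln(3.74532e-06)/ln(0.2664) = -12.4950/-1.32276 = 9.446.
So 10 more iterations are needed.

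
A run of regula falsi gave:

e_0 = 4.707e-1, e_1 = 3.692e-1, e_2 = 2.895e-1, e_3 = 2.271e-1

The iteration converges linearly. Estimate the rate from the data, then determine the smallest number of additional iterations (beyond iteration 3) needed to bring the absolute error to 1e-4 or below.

Rate ρ ≈ e_3/e_2 = 2.271e-1/2.895e-1 = 0.7845.
After j more steps, e_{3+j} ≈ 2.271e-1·ρ^j; need ρ^j ≤ 1e-4/2.271e-1 = 0.000440335.
j ≥ ln(0.000440335)/ln(0.7845) = -7.7280/-0.24271 = 31.840.
So 32 more iterations are needed.

32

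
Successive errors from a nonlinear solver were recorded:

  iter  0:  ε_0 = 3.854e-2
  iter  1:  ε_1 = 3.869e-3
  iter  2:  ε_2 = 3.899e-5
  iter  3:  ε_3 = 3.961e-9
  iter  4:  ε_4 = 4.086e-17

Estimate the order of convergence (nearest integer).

Consecutive ratios: ε_4/ε_3 = 4.086e-17/3.961e-9 = 1.03156e-08, ε_3/ε_2 = 3.961e-9/3.899e-5 = 0.00010159.
p ≈ ln(1.03156e-08)/ln(0.00010159) = -18.3896/-9.1946 ≈ 2.00.
So the convergence is quadratic (order 2).

2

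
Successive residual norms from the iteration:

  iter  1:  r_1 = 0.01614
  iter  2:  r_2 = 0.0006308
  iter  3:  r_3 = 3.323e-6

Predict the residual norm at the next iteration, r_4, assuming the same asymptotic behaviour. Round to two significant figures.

6.8e-10

First estimate the order: p ≈ ln(r_3/r_2) / ln(r_2/r_1) = ln(3.323e-6/0.0006308)/ln(0.0006308/0.01614) = ln(0.00526791)/ln(0.039083) ≈ 1.6181.
Then r_4 ≈ r_3·(r_3/r_2)^p = 3.323e-6·(0.00526791)^1.6181 = 3.323e-6·0.00020577 ≈ 6.838e-10.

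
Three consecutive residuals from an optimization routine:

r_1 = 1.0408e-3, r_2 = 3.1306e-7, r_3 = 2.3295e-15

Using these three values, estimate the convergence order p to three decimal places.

p ≈ ln(r_3/r_2) / ln(r_2/r_1)
  = ln(2.3295e-15/3.1306e-7) / ln(3.1306e-7/1.0408e-3)
  = ln(7.44107e-09) / ln(0.000300788)
  = -18.716251 / -8.109105 ≈ 2.308054

2.308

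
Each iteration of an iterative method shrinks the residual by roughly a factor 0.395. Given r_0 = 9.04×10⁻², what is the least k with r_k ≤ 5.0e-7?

14

After k steps, r_k ≈ 9.04×10⁻²·0.395^k.
Need 0.395^k ≤ 5.0e-7/9.04×10⁻² = 5.53097e-06.
k ≥ ln(5.53097e-06)/ln(0.395) = -12.1051/-0.92887 = 13.032.
Smallest integer k = 14.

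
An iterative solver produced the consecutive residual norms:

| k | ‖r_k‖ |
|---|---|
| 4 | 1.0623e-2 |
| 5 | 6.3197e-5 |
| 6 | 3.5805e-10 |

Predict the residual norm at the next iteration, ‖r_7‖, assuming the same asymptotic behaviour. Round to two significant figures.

1.5e-22

First estimate the order: p ≈ ln(‖r_6‖/‖r_5‖) / ln(‖r_5‖/‖r_4‖) = ln(3.5805e-10/6.3197e-5)/ln(6.3197e-5/1.0623e-2) = ln(5.66562e-06)/ln(0.00594907) ≈ 2.3575.
Then ‖r_7‖ ≈ ‖r_6‖·(‖r_6‖/‖r_5‖)^p = 3.5805e-10·(5.66562e-06)^2.3575 = 3.5805e-10·4.27347e-13 ≈ 1.53e-22.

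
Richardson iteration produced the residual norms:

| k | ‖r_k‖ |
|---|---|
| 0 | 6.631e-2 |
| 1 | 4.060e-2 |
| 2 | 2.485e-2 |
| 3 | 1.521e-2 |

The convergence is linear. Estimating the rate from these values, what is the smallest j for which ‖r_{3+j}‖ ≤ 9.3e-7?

20

Rate ρ ≈ ‖r_3‖/‖r_2‖ = 1.521e-2/2.485e-2 = 0.6121.
After j more steps, ‖r_{3+j}‖ ≈ 1.521e-2·ρ^j; need ρ^j ≤ 9.3e-7/1.521e-2 = 6.1144e-05.
j ≥ ln(6.1144e-05)/ln(0.6121) = -9.7023/-0.49086 = 19.766.
So 20 more iterations are needed.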